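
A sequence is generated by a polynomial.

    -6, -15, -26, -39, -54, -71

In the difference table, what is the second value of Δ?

-11

First differences: -9, -11, -13, -15, -17
Second differences: -2, -2, -2, -2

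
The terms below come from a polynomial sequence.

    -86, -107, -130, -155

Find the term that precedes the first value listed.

-67

D1: -21  -23  -25
D2: -2  -2
The second differences are constant at -2.
Work back: -21 + 2 = -19;  -86 + 19 = -67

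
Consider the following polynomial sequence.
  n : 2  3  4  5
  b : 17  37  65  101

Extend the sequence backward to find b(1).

5

20  28  36
8  8
The second differences are constant at 8.
Work back: 20 − 8 = 12;  17 − 12 = 5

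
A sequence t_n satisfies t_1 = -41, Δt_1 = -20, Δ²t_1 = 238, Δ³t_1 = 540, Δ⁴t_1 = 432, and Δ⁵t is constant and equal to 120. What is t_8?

41357

Build the table forward from the leading diagonal:
D5: 120, 120, 120, 120, 120, 120, 120, 120
D4: 432, 552, 672, 792, 912, 1032, 1152, 1272
D3: 540, 972, 1524, 2196, 2988, 3900, 4932, 6084
D2: 238, 778, 1750, 3274, 5470, 8458, 12358, 17290
D1: -20, 218, 996, 2746, 6020, 11490, 19948, 32306
t: -41, -61, 157, 1153, 3899, 9919, 21409, 41357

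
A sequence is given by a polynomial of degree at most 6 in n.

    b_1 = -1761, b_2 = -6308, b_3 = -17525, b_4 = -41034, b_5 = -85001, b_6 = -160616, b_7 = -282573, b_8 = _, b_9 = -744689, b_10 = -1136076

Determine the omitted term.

Using the first 7 terms:
First differences: -4547, -11217, -23509, -43967, -75615, -121957
Second differences: -6670, -12292, -20458, -31648, -46342
Third differences: -5622, -8166, -11190, -14694
Fourth differences: -2544, -3024, -3504
Fifth differences: -480, -480
Constant fifth difference = -480.
Extend forward: -3504 − 480 = -3984;  -14694 − 3984 = -18678;  -46342 − 18678 = -65020;  -121957 − 65020 = -186977;  -282573 − 186977 = -469550

-469550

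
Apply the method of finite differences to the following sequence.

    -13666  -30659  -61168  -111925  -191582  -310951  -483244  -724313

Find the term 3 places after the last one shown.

-16993 , -30509 , -50757 , -79657 , -119369 , -172293 , -241069
-13516 , -20248 , -28900 , -39712 , -52924 , -68776
-6732 , -8652 , -10812 , -13212 , -15852
-1920 , -2160 , -2400 , -2640
-240 , -240 , -240
Constant fifth difference = -240, so extend:
-2640 − 240 = -2880;  -15852 − 2880 = -18732;  -68776 − 18732 = -87508;  -241069 − 87508 = -328577;  -724313 − 328577 = -1052890
-2880 − 240 = -3120;  -18732 − 3120 = -21852;  -87508 − 21852 = -109360;  -328577 − 109360 = -437937;  -1052890 − 437937 = -1490827
-3120 − 240 = -3360;  -21852 − 3360 = -25212;  -109360 − 25212 = -134572;  -437937 − 134572 = -572509;  -1490827 − 572509 = -2063336

-2063336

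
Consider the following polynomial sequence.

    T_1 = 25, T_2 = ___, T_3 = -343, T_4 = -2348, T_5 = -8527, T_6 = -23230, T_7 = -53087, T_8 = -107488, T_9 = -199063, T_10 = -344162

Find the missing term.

Using the last 8 terms:
Δ: -2005  -6179  -14703  -29857  -54401  -91575  -145099
Δ²: -4174  -8524  -15154  -24544  -37174  -53524
Δ³: -4350  -6630  -9390  -12630  -16350
Δ⁴: -2280  -2760  -3240  -3720
Δ⁵: -480  -480  -480
Constant fifth difference = -480.
Extend backward: -2280 + 480 = -1800;  -4350 + 1800 = -2550;  -4174 + 2550 = -1624;  -2005 + 1624 = -381;  -343 + 381 = 38

38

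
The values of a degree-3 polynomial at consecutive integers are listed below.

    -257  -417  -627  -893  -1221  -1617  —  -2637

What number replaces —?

-2087

Using the first 6 terms:
First differences: -160, -210, -266, -328, -396
Second differences: -50, -56, -62, -68
Third differences: -6, -6, -6
Constant third difference = -6.
Extend forward: -68 − 6 = -74;  -396 − 74 = -470;  -1617 − 470 = -2087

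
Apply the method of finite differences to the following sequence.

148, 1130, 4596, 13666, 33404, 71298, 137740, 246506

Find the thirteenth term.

2204716

982  3466  9070  19738  37894  66442  108766
2484  5604  10668  18156  28548  42324
3120  5064  7488  10392  13776
1944  2424  2904  3384
480  480  480
Constant fifth difference = 480, so extend:
3384 + 480 = 3864;  13776 + 3864 = 17640;  42324 + 17640 = 59964;  108766 + 59964 = 168730;  246506 + 168730 = 415236
3864 + 480 = 4344;  17640 + 4344 = 21984;  59964 + 21984 = 81948;  168730 + 81948 = 250678;  415236 + 250678 = 665914
4344 + 480 = 4824;  21984 + 4824 = 26808;  81948 + 26808 = 108756;  250678 + 108756 = 359434;  665914 + 359434 = 1025348
4824 + 480 = 5304;  26808 + 5304 = 32112;  108756 + 32112 = 140868;  359434 + 140868 = 500302;  1025348 + 500302 = 1525650
5304 + 480 = 5784;  32112 + 5784 = 37896;  140868 + 37896 = 178764;  500302 + 178764 = 679066;  1525650 + 679066 = 2204716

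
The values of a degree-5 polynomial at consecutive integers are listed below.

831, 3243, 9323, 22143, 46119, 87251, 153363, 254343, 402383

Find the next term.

612219

First differences: 2412  6080  12820  23976  41132  66112  100980  148040
Second differences: 3668  6740  11156  17156  24980  34868  47060
Third differences: 3072  4416  6000  7824  9888  12192
Fourth differences: 1344  1584  1824  2064  2304
Fifth differences: 240  240  240  240
Fifth differences constant at 240.
2304 + 240 = 2544;  12192 + 2544 = 14736;  47060 + 14736 = 61796;  148040 + 61796 = 209836;  402383 + 209836 = 612219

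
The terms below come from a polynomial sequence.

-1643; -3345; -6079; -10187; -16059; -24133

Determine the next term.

-34895

Δ: -1702  -2734  -4108  -5872  -8074
Δ²: -1032  -1374  -1764  -2202
Δ³: -342  -390  -438
Δ⁴: -48  -48
The fourth differences are constant (-48).
-438 − 48 = -486;  -2202 − 486 = -2688;  -8074 − 2688 = -10762;  -24133 − 10762 = -34895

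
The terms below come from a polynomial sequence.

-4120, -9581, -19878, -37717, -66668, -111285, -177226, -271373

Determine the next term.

-401952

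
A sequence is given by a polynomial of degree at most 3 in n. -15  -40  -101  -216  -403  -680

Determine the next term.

-1065

-25  -61  -115  -187  -277
-36  -54  -72  -90
-18  -18  -18
The third differences are constant (-18).
-90 − 18 = -108;  -277 − 108 = -385;  -680 − 385 = -1065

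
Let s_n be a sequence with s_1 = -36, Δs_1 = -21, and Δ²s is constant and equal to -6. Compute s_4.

Build the table forward from the leading diagonal:
Second differences: -6, -6, -6, -6
First differences: -21, -27, -33, -39
s: -36, -57, -84, -117

-117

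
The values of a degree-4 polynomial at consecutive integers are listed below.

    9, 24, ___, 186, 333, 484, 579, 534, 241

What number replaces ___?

79

Using the last 6 terms:
147  151  95  -45  -293
4  -56  -140  -248
-60  -84  -108
-24  -24
Constant fourth difference = -24.
Extend backward: -60 + 24 = -36;  4 + 36 = 40;  147 − 40 = 107;  186 − 107 = 79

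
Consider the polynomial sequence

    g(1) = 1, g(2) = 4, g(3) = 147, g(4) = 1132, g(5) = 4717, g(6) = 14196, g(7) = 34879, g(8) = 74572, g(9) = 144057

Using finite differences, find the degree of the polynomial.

5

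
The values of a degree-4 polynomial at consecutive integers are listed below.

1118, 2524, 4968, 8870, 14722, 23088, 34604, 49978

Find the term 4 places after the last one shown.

D1: 1406 , 2444 , 3902 , 5852 , 8366 , 11516 , 15374
D2: 1038 , 1458 , 1950 , 2514 , 3150 , 3858
D3: 420 , 492 , 564 , 636 , 708
D4: 72 , 72 , 72 , 72
Fourth differences constant at 72.
708 + 72 = 780;  3858 + 780 = 4638;  15374 + 4638 = 20012;  49978 + 20012 = 69990
780 + 72 = 852;  4638 + 852 = 5490;  20012 + 5490 = 25502;  69990 + 25502 = 95492
852 + 72 = 924;  5490 + 924 = 6414;  25502 + 6414 = 31916;  95492 + 31916 = 127408
924 + 72 = 996;  6414 + 996 = 7410;  31916 + 7410 = 39326;  127408 + 39326 = 166734

166734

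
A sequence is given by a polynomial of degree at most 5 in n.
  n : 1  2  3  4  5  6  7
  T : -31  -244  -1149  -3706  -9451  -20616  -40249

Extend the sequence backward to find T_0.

-6

D1: -213  -905  -2557  -5745  -11165  -19633
D2: -692  -1652  -3188  -5420  -8468
D3: -960  -1536  -2232  -3048
D4: -576  -696  -816
D5: -120  -120
The fifth differences are constant at -120.
Work back: -576 + 120 = -456;  -960 + 456 = -504;  -692 + 504 = -188;  -213 + 188 = -25;  -31 + 25 = -6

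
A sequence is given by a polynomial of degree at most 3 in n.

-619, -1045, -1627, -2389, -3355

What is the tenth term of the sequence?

D1: -426, -582, -762, -966
D2: -156, -180, -204
D3: -24, -24
Third differences constant at -24.
-204 − 24 = -228;  -966 − 228 = -1194;  -3355 − 1194 = -4549
-228 − 24 = -252;  -1194 − 252 = -1446;  -4549 − 1446 = -5995
-252 − 24 = -276;  -1446 − 276 = -1722;  -5995 − 1722 = -7717
-276 − 24 = -300;  -1722 − 300 = -2022;  -7717 − 2022 = -9739
-300 − 24 = -324;  -2022 − 324 = -2346;  -9739 − 2346 = -12085

-12085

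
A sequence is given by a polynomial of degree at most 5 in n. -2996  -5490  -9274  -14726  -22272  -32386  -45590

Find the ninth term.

-83596

First differences: -2494  -3784  -5452  -7546  -10114  -13204
Second differences: -1290  -1668  -2094  -2568  -3090
Third differences: -378  -426  -474  -522
Fourth differences: -48  -48  -48
Constant fourth difference = -48, so extend:
-522 − 48 = -570;  -3090 − 570 = -3660;  -13204 − 3660 = -16864;  -45590 − 16864 = -62454
-570 − 48 = -618;  -3660 − 618 = -4278;  -16864 − 4278 = -21142;  -62454 − 21142 = -83596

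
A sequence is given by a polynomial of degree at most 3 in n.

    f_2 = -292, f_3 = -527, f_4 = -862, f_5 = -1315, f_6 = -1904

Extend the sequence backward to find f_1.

-139

Δ: -235, -335, -453, -589
Δ²: -100, -118, -136
Δ³: -18, -18
The third differences are constant at -18.
Work back: -100 + 18 = -82;  -235 + 82 = -153;  -292 + 153 = -139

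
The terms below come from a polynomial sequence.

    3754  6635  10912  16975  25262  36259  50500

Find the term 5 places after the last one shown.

192415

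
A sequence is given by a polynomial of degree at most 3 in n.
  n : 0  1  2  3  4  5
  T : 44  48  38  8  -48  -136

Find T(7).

First differences: 4, -10, -30, -56, -88
Second differences: -14, -20, -26, -32
Third differences: -6, -6, -6
The third differences are constant (-6).
-32 − 6 = -38;  -88 − 38 = -126;  -136 − 126 = -262
-38 − 6 = -44;  -126 − 44 = -170;  -262 − 170 = -432

-432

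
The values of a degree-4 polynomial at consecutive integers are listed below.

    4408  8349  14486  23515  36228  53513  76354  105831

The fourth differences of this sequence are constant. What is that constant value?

First differences: 3941, 6137, 9029, 12713, 17285, 22841, 29477
Second differences: 2196, 2892, 3684, 4572, 5556, 6636
Third differences: 696, 792, 888, 984, 1080
Fourth differences: 96, 96, 96, 96

96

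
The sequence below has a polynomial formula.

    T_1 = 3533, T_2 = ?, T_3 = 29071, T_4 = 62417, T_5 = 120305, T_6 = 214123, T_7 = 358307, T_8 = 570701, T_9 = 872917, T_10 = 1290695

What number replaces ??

11567

Using the last 8 terms:
First differences: 33346, 57888, 93818, 144184, 212394, 302216, 417778
Second differences: 24542, 35930, 50366, 68210, 89822, 115562
Third differences: 11388, 14436, 17844, 21612, 25740
Fourth differences: 3048, 3408, 3768, 4128
Fifth differences: 360, 360, 360
Constant fifth difference = 360.
Extend backward: 3048 − 360 = 2688;  11388 − 2688 = 8700;  24542 − 8700 = 15842;  33346 − 15842 = 17504;  29071 − 17504 = 11567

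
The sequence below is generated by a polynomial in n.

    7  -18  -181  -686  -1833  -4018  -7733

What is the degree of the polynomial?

4

Δ: -25, -163, -505, -1147, -2185, -3715
Δ²: -138, -342, -642, -1038, -1530
Δ³: -204, -300, -396, -492
Δ⁴: -96, -96, -96
The fourth differences are constant, so the polynomial has degree 4.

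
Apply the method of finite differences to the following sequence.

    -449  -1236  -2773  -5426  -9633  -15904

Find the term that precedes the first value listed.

Δ: -787, -1537, -2653, -4207, -6271
Δ²: -750, -1116, -1554, -2064
Δ³: -366, -438, -510
Δ⁴: -72, -72
The fourth differences are constant at -72.
Work back: -366 + 72 = -294;  -750 + 294 = -456;  -787 + 456 = -331;  -449 + 331 = -118

-118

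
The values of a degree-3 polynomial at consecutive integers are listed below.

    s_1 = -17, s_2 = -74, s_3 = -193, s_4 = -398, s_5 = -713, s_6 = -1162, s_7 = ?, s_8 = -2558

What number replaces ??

Using the first 6 terms:
Δ: -57, -119, -205, -315, -449
Δ²: -62, -86, -110, -134
Δ³: -24, -24, -24
Constant third difference = -24.
Extend forward: -134 − 24 = -158;  -449 − 158 = -607;  -1162 − 607 = -1769

-1769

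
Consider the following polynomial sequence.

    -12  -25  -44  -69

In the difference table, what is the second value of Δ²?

-6

Δ: -13, -19, -25
Δ²: -6, -6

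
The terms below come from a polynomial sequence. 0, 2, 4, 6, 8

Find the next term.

10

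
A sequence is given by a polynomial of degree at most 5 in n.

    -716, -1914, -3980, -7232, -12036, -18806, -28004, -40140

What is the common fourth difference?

First differences: -1198, -2066, -3252, -4804, -6770, -9198, -12136
Second differences: -868, -1186, -1552, -1966, -2428, -2938
Third differences: -318, -366, -414, -462, -510
Fourth differences: -48, -48, -48, -48

-48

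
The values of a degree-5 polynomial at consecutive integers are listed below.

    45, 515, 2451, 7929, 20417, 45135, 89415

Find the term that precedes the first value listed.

-3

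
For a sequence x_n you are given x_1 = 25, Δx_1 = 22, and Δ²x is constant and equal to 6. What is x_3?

75

Build the table forward from the leading diagonal:
D2: 6, 6, 6
D1: 22, 28, 34
x: 25, 47, 75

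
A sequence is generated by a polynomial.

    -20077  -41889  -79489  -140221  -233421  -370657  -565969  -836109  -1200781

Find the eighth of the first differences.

-364672

First differences: -21812, -37600, -60732, -93200, -137236, -195312, -270140, -364672
Second differences: -15788, -23132, -32468, -44036, -58076, -74828, -94532
Third differences: -7344, -9336, -11568, -14040, -16752, -19704
Fourth differences: -1992, -2232, -2472, -2712, -2952
Fifth differences: -240, -240, -240, -240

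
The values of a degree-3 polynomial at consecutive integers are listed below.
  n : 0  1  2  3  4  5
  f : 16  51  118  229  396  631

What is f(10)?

3246

First differences: 35 , 67 , 111 , 167 , 235
Second differences: 32 , 44 , 56 , 68
Third differences: 12 , 12 , 12
Constant third difference = 12, so extend:
68 + 12 = 80;  235 + 80 = 315;  631 + 315 = 946
80 + 12 = 92;  315 + 92 = 407;  946 + 407 = 1353
92 + 12 = 104;  407 + 104 = 511;  1353 + 511 = 1864
104 + 12 = 116;  511 + 116 = 627;  1864 + 627 = 2491
116 + 12 = 128;  627 + 128 = 755;  2491 + 755 = 3246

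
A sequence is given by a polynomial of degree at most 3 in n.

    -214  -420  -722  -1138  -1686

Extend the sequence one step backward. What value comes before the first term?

-86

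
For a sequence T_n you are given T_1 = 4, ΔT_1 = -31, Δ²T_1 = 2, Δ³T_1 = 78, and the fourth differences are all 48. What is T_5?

Build the table forward from the leading diagonal:
D4: 48, 48, 48, 48, 48
D3: 78, 126, 174, 222, 270
D2: 2, 80, 206, 380, 602
D1: -31, -29, 51, 257, 637
T: 4, -27, -56, -5, 252

252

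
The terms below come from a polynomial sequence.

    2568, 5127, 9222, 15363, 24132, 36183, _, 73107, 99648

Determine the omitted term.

52242

Using the first 6 terms:
Δ: 2559  4095  6141  8769  12051
Δ²: 1536  2046  2628  3282
Δ³: 510  582  654
Δ⁴: 72  72
Constant fourth difference = 72.
Extend forward: 654 + 72 = 726;  3282 + 726 = 4008;  12051 + 4008 = 16059;  36183 + 16059 = 52242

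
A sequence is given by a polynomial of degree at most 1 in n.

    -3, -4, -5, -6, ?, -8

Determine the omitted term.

-7

Using the first 4 terms:
Δ: -1, -1, -1
Constant first difference = -1.
Extend forward: -6 − 1 = -7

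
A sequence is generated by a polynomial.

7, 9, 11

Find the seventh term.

19

D1: 2  2
Constant first difference = 2, so extend:
11 + 2 = 13
13 + 2 = 15
15 + 2 = 17
17 + 2 = 19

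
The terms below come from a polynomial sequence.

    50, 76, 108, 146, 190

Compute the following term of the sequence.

D1: 26 , 32 , 38 , 44
D2: 6 , 6 , 6
Constant second difference = 6, so extend:
44 + 6 = 50;  190 + 50 = 240

240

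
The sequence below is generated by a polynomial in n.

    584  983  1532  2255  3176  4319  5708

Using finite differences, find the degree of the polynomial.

Δ: 399, 549, 723, 921, 1143, 1389
Δ²: 150, 174, 198, 222, 246
Δ³: 24, 24, 24, 24
The third differences are constant, so the polynomial has degree 3.

3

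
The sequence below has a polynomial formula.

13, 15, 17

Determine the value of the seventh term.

First differences: 2  2
Constant first difference = 2, so extend:
17 + 2 = 19
19 + 2 = 21
21 + 2 = 23
23 + 2 = 25

25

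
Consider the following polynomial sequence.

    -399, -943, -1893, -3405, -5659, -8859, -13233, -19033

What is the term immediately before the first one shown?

-129

First differences: -544  -950  -1512  -2254  -3200  -4374  -5800
Second differences: -406  -562  -742  -946  -1174  -1426
Third differences: -156  -180  -204  -228  -252
Fourth differences: -24  -24  -24  -24
The fourth differences are constant at -24.
Work back: -156 + 24 = -132;  -406 + 132 = -274;  -544 + 274 = -270;  -399 + 270 = -129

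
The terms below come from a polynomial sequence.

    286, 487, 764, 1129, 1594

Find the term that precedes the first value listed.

149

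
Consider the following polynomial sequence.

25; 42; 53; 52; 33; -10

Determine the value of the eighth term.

-192

Δ: 17  11  -1  -19  -43
Δ²: -6  -12  -18  -24
Δ³: -6  -6  -6
Third differences constant at -6.
-24 − 6 = -30;  -43 − 30 = -73;  -10 − 73 = -83
-30 − 6 = -36;  -73 − 36 = -109;  -83 − 109 = -192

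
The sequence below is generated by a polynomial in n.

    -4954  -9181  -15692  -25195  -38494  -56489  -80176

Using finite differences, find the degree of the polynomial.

4

-4227, -6511, -9503, -13299, -17995, -23687
-2284, -2992, -3796, -4696, -5692
-708, -804, -900, -996
-96, -96, -96
The fourth differences are constant, so the polynomial has degree 4.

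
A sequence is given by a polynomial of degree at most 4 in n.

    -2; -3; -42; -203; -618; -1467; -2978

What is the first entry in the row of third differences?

First differences: -1, -39, -161, -415, -849, -1511
Second differences: -38, -122, -254, -434, -662
Third differences: -84, -132, -180, -228
Fourth differences: -48, -48, -48

-84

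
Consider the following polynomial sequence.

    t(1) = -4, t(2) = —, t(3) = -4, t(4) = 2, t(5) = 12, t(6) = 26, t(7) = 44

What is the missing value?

Using the last 5 terms:
D1: 6  10  14  18
D2: 4  4  4
Constant second difference = 4.
Extend backward: 6 − 4 = 2;  -4 − 2 = -6

-6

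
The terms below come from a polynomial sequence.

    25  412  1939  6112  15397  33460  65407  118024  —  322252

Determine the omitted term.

200017

Using the first 8 terms:
387, 1527, 4173, 9285, 18063, 31947, 52617
1140, 2646, 5112, 8778, 13884, 20670
1506, 2466, 3666, 5106, 6786
960, 1200, 1440, 1680
240, 240, 240
Constant fifth difference = 240.
Extend forward: 1680 + 240 = 1920;  6786 + 1920 = 8706;  20670 + 8706 = 29376;  52617 + 29376 = 81993;  118024 + 81993 = 200017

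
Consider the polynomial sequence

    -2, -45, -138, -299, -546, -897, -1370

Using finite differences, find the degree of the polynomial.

3

Δ: -43, -93, -161, -247, -351, -473
Δ²: -50, -68, -86, -104, -122
Δ³: -18, -18, -18, -18
The third differences are constant, so the polynomial has degree 3.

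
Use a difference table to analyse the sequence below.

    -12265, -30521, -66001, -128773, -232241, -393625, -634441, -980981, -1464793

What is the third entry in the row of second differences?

-40696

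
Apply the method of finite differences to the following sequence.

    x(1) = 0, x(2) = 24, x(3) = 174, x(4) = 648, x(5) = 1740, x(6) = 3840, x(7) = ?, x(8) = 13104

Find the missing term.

7434

Using the first 6 terms:
D1: 24  150  474  1092  2100
D2: 126  324  618  1008
D3: 198  294  390
D4: 96  96
Constant fourth difference = 96.
Extend forward: 390 + 96 = 486;  1008 + 486 = 1494;  2100 + 1494 = 3594;  3840 + 3594 = 7434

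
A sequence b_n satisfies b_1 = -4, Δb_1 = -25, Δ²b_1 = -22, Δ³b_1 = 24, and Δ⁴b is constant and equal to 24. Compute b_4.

Build the table forward from the leading diagonal:
Fourth differences: 24  24  24  24
Third differences: 24  48  72  96
Second differences: -22  2  50  122
First differences: -25  -47  -45  5
b: -4  -29  -76  -121

-121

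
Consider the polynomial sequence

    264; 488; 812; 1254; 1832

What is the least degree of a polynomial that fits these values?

D1: 224, 324, 442, 578
D2: 100, 118, 136
D3: 18, 18
The third differences are constant, so the polynomial has degree 3.

3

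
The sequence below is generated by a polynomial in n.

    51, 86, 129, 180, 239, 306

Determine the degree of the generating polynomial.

2

D1: 35, 43, 51, 59, 67
D2: 8, 8, 8, 8
The second differences are constant, so the polynomial has degree 2.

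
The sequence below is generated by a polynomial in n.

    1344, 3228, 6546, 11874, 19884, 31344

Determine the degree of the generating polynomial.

4

1884, 3318, 5328, 8010, 11460
1434, 2010, 2682, 3450
576, 672, 768
96, 96
The fourth differences are constant, so the polynomial has degree 4.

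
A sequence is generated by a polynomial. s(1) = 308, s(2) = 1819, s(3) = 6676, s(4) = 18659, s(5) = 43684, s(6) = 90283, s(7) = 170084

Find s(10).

781499

D1: 1511, 4857, 11983, 25025, 46599, 79801
D2: 3346, 7126, 13042, 21574, 33202
D3: 3780, 5916, 8532, 11628
D4: 2136, 2616, 3096
D5: 480, 480
The fifth differences are constant (480).
3096 + 480 = 3576;  11628 + 3576 = 15204;  33202 + 15204 = 48406;  79801 + 48406 = 128207;  170084 + 128207 = 298291
3576 + 480 = 4056;  15204 + 4056 = 19260;  48406 + 19260 = 67666;  128207 + 67666 = 195873;  298291 + 195873 = 494164
4056 + 480 = 4536;  19260 + 4536 = 23796;  67666 + 23796 = 91462;  195873 + 91462 = 287335;  494164 + 287335 = 781499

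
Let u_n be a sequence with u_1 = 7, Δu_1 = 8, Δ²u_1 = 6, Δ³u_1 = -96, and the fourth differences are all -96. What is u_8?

Build the table forward from the leading diagonal:
Fourth differences: -96  -96  -96  -96  -96  -96  -96  -96
Third differences: -96  -192  -288  -384  -480  -576  -672  -768
Second differences: 6  -90  -282  -570  -954  -1434  -2010  -2682
First differences: 8  14  -76  -358  -928  -1882  -3316  -5326
u: 7  15  29  -47  -405  -1333  -3215  -6531

-6531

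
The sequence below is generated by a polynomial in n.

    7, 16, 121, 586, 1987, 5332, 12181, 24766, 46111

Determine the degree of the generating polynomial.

5

First differences: 9, 105, 465, 1401, 3345, 6849, 12585, 21345
Second differences: 96, 360, 936, 1944, 3504, 5736, 8760
Third differences: 264, 576, 1008, 1560, 2232, 3024
Fourth differences: 312, 432, 552, 672, 792
Fifth differences: 120, 120, 120, 120
The fifth differences are constant, so the polynomial has degree 5.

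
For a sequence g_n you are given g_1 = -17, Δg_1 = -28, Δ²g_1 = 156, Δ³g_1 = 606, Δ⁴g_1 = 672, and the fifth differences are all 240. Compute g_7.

25795

Build the table forward from the leading diagonal:
D5: 240, 240, 240, 240, 240, 240, 240
D4: 672, 912, 1152, 1392, 1632, 1872, 2112
D3: 606, 1278, 2190, 3342, 4734, 6366, 8238
D2: 156, 762, 2040, 4230, 7572, 12306, 18672
D1: -28, 128, 890, 2930, 7160, 14732, 27038
g: -17, -45, 83, 973, 3903, 11063, 25795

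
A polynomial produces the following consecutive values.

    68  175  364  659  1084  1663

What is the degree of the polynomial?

3

D1: 107, 189, 295, 425, 579
D2: 82, 106, 130, 154
D3: 24, 24, 24
The third differences are constant, so the polynomial has degree 3.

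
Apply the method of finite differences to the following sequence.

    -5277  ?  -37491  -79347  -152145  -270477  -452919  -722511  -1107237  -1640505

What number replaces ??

-15489

Using the last 8 terms:
D1: -41856, -72798, -118332, -182442, -269592, -384726, -533268
D2: -30942, -45534, -64110, -87150, -115134, -148542
D3: -14592, -18576, -23040, -27984, -33408
D4: -3984, -4464, -4944, -5424
D5: -480, -480, -480
Constant fifth difference = -480.
Extend backward: -3984 + 480 = -3504;  -14592 + 3504 = -11088;  -30942 + 11088 = -19854;  -41856 + 19854 = -22002;  -37491 + 22002 = -15489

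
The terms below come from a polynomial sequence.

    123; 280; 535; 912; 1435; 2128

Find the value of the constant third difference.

Δ: 157, 255, 377, 523, 693
Δ²: 98, 122, 146, 170
Δ³: 24, 24, 24

24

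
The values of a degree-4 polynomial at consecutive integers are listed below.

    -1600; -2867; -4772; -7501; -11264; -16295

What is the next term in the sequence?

D1: -1267, -1905, -2729, -3763, -5031
D2: -638, -824, -1034, -1268
D3: -186, -210, -234
D4: -24, -24
Fourth differences constant at -24.
-234 − 24 = -258;  -1268 − 258 = -1526;  -5031 − 1526 = -6557;  -16295 − 6557 = -22852

-22852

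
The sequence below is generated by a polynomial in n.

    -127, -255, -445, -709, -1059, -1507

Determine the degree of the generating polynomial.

3

First differences: -128, -190, -264, -350, -448
Second differences: -62, -74, -86, -98
Third differences: -12, -12, -12
The third differences are constant, so the polynomial has degree 3.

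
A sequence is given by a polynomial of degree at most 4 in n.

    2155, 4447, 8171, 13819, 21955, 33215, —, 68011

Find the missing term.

Using the first 6 terms:
D1: 2292  3724  5648  8136  11260
D2: 1432  1924  2488  3124
D3: 492  564  636
D4: 72  72
Constant fourth difference = 72.
Extend forward: 636 + 72 = 708;  3124 + 708 = 3832;  11260 + 3832 = 15092;  33215 + 15092 = 48307

48307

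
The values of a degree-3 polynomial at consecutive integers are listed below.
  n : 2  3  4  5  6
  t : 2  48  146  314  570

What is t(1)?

-10

Δ: 46, 98, 168, 256
Δ²: 52, 70, 88
Δ³: 18, 18
The third differences are constant at 18.
Work back: 52 − 18 = 34;  46 − 34 = 12;  2 − 12 = -10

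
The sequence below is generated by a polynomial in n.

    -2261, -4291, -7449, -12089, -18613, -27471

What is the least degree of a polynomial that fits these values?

Δ: -2030, -3158, -4640, -6524, -8858
Δ²: -1128, -1482, -1884, -2334
Δ³: -354, -402, -450
Δ⁴: -48, -48
The fourth differences are constant, so the polynomial has degree 4.

4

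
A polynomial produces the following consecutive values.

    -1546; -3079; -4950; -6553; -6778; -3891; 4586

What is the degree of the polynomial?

First differences: -1533, -1871, -1603, -225, 2887, 8477
Second differences: -338, 268, 1378, 3112, 5590
Third differences: 606, 1110, 1734, 2478
Fourth differences: 504, 624, 744
Fifth differences: 120, 120
The fifth differences are constant, so the polynomial has degree 5.

5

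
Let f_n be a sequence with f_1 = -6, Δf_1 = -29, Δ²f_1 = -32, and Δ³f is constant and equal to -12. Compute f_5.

Build the table forward from the leading diagonal:
D3: -12  -12  -12  -12  -12
D2: -32  -44  -56  -68  -80
D1: -29  -61  -105  -161  -229
f: -6  -35  -96  -201  -362

-362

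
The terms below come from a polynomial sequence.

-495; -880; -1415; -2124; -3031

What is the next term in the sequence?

-4160

First differences: -385 , -535 , -709 , -907
Second differences: -150 , -174 , -198
Third differences: -24 , -24
The third differences are constant (-24).
-198 − 24 = -222;  -907 − 222 = -1129;  -3031 − 1129 = -4160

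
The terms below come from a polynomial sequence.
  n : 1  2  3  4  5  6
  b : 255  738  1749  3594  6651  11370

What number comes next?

483, 1011, 1845, 3057, 4719
528, 834, 1212, 1662
306, 378, 450
72, 72
The fourth differences are constant (72).
450 + 72 = 522;  1662 + 522 = 2184;  4719 + 2184 = 6903;  11370 + 6903 = 18273

18273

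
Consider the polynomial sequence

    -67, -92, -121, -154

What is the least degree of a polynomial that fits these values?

2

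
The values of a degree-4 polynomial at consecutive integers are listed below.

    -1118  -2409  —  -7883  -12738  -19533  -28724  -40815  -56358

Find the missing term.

-4560

Using the last 6 terms:
First differences: -4855  -6795  -9191  -12091  -15543
Second differences: -1940  -2396  -2900  -3452
Third differences: -456  -504  -552
Fourth differences: -48  -48
Constant fourth difference = -48.
Extend backward: -456 + 48 = -408;  -1940 + 408 = -1532;  -4855 + 1532 = -3323;  -7883 + 3323 = -4560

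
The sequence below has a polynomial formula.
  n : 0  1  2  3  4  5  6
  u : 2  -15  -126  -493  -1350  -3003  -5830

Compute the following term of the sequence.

Δ: -17  -111  -367  -857  -1653  -2827
Δ²: -94  -256  -490  -796  -1174
Δ³: -162  -234  -306  -378
Δ⁴: -72  -72  -72
Constant fourth difference = -72, so extend:
-378 − 72 = -450;  -1174 − 450 = -1624;  -2827 − 1624 = -4451;  -5830 − 4451 = -10281

-10281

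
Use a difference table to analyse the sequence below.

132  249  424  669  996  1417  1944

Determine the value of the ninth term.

3364

Δ: 117, 175, 245, 327, 421, 527
Δ²: 58, 70, 82, 94, 106
Δ³: 12, 12, 12, 12
Constant third difference = 12, so extend:
106 + 12 = 118;  527 + 118 = 645;  1944 + 645 = 2589
118 + 12 = 130;  645 + 130 = 775;  2589 + 775 = 3364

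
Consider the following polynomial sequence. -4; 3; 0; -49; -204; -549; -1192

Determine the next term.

-2265

D1: 7, -3, -49, -155, -345, -643
D2: -10, -46, -106, -190, -298
D3: -36, -60, -84, -108
D4: -24, -24, -24
Constant fourth difference = -24, so extend:
-108 − 24 = -132;  -298 − 132 = -430;  -643 − 430 = -1073;  -1192 − 1073 = -2265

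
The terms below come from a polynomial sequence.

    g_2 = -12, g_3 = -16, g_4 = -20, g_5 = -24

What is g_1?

First differences: -4, -4, -4
The first differences are constant at -4.
Work back: -12 + 4 = -8

-8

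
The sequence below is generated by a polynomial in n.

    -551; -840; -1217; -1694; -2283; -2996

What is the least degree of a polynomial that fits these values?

-289, -377, -477, -589, -713
-88, -100, -112, -124
-12, -12, -12
The third differences are constant, so the polynomial has degree 3.

3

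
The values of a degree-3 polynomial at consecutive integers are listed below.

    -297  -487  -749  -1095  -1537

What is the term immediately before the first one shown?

Δ: -190, -262, -346, -442
Δ²: -72, -84, -96
Δ³: -12, -12
The third differences are constant at -12.
Work back: -72 + 12 = -60;  -190 + 60 = -130;  -297 + 130 = -167

-167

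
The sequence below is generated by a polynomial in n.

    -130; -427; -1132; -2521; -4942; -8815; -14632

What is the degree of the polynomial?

-297, -705, -1389, -2421, -3873, -5817
-408, -684, -1032, -1452, -1944
-276, -348, -420, -492
-72, -72, -72
The fourth differences are constant, so the polynomial has degree 4.

4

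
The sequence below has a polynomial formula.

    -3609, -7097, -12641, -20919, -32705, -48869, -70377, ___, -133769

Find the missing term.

-98291

Using the first 7 terms:
D1: -3488, -5544, -8278, -11786, -16164, -21508
D2: -2056, -2734, -3508, -4378, -5344
D3: -678, -774, -870, -966
D4: -96, -96, -96
Constant fourth difference = -96.
Extend forward: -966 − 96 = -1062;  -5344 − 1062 = -6406;  -21508 − 6406 = -27914;  -70377 − 27914 = -98291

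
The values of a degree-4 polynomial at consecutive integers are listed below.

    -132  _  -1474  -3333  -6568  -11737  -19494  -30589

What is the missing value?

-529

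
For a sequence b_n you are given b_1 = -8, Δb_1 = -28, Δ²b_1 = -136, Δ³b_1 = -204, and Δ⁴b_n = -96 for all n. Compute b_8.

Build the table forward from the leading diagonal:
D4: -96, -96, -96, -96, -96, -96, -96, -96
D3: -204, -300, -396, -492, -588, -684, -780, -876
D2: -136, -340, -640, -1036, -1528, -2116, -2800, -3580
D1: -28, -164, -504, -1144, -2180, -3708, -5824, -8624
b: -8, -36, -200, -704, -1848, -4028, -7736, -13560

-13560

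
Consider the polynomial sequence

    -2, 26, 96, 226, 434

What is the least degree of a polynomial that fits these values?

Δ: 28, 70, 130, 208
Δ²: 42, 60, 78
Δ³: 18, 18
The third differences are constant, so the polynomial has degree 3.

3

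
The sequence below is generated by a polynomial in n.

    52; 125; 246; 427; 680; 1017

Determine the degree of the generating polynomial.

3

Δ: 73, 121, 181, 253, 337
Δ²: 48, 60, 72, 84
Δ³: 12, 12, 12
The third differences are constant, so the polynomial has degree 3.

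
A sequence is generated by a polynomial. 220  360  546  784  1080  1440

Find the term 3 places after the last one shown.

Δ: 140, 186, 238, 296, 360
Δ²: 46, 52, 58, 64
Δ³: 6, 6, 6
Constant third difference = 6, so extend:
64 + 6 = 70;  360 + 70 = 430;  1440 + 430 = 1870
70 + 6 = 76;  430 + 76 = 506;  1870 + 506 = 2376
76 + 6 = 82;  506 + 82 = 588;  2376 + 588 = 2964

2964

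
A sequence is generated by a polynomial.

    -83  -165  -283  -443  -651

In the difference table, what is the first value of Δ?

-82

First differences: -82, -118, -160, -208
Second differences: -36, -42, -48
Third differences: -6, -6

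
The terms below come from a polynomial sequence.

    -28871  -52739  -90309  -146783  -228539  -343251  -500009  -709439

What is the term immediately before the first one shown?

First differences: -23868, -37570, -56474, -81756, -114712, -156758, -209430
Second differences: -13702, -18904, -25282, -32956, -42046, -52672
Third differences: -5202, -6378, -7674, -9090, -10626
Fourth differences: -1176, -1296, -1416, -1536
Fifth differences: -120, -120, -120
The fifth differences are constant at -120.
Work back: -1176 + 120 = -1056;  -5202 + 1056 = -4146;  -13702 + 4146 = -9556;  -23868 + 9556 = -14312;  -28871 + 14312 = -14559

-14559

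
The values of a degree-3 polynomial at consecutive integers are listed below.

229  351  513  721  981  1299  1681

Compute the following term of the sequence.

2133

D1: 122, 162, 208, 260, 318, 382
D2: 40, 46, 52, 58, 64
D3: 6, 6, 6, 6
Constant third difference = 6, so extend:
64 + 6 = 70;  382 + 70 = 452;  1681 + 452 = 2133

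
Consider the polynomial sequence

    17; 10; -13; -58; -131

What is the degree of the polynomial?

3

-7, -23, -45, -73
-16, -22, -28
-6, -6
The third differences are constant, so the polynomial has degree 3.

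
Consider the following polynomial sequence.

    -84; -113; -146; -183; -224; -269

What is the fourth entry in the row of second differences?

First differences: -29, -33, -37, -41, -45
Second differences: -4, -4, -4, -4

-4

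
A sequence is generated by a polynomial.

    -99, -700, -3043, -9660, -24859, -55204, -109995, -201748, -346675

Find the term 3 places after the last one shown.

Δ: -601 , -2343 , -6617 , -15199 , -30345 , -54791 , -91753 , -144927
Δ²: -1742 , -4274 , -8582 , -15146 , -24446 , -36962 , -53174
Δ³: -2532 , -4308 , -6564 , -9300 , -12516 , -16212
Δ⁴: -1776 , -2256 , -2736 , -3216 , -3696
Δ⁵: -480 , -480 , -480 , -480
Constant fifth difference = -480, so extend:
-3696 − 480 = -4176;  -16212 − 4176 = -20388;  -53174 − 20388 = -73562;  -144927 − 73562 = -218489;  -346675 − 218489 = -565164
-4176 − 480 = -4656;  -20388 − 4656 = -25044;  -73562 − 25044 = -98606;  -218489 − 98606 = -317095;  -565164 − 317095 = -882259
-4656 − 480 = -5136;  -25044 − 5136 = -30180;  -98606 − 30180 = -128786;  -317095 − 128786 = -445881;  -882259 − 445881 = -1328140

-1328140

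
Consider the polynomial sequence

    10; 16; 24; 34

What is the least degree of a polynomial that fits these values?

2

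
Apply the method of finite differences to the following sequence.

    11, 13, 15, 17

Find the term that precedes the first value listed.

D1: 2, 2, 2
The first differences are constant at 2.
Work back: 11 − 2 = 9

9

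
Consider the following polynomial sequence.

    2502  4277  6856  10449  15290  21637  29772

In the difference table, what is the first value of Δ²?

804

D1: 1775, 2579, 3593, 4841, 6347, 8135
D2: 804, 1014, 1248, 1506, 1788
D3: 210, 234, 258, 282
D4: 24, 24, 24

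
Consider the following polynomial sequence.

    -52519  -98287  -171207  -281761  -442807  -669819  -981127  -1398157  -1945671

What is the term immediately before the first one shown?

-25557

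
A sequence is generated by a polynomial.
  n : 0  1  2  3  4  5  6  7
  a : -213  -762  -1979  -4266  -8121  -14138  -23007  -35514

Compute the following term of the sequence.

-549  -1217  -2287  -3855  -6017  -8869  -12507
-668  -1070  -1568  -2162  -2852  -3638
-402  -498  -594  -690  -786
-96  -96  -96  -96
Constant fourth difference = -96, so extend:
-786 − 96 = -882;  -3638 − 882 = -4520;  -12507 − 4520 = -17027;  -35514 − 17027 = -52541

-52541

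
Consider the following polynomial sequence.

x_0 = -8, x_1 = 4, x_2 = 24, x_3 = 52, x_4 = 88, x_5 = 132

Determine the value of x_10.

472

Δ: 12, 20, 28, 36, 44
Δ²: 8, 8, 8, 8
Second differences constant at 8.
44 + 8 = 52;  132 + 52 = 184
52 + 8 = 60;  184 + 60 = 244
60 + 8 = 68;  244 + 68 = 312
68 + 8 = 76;  312 + 76 = 388
76 + 8 = 84;  388 + 84 = 472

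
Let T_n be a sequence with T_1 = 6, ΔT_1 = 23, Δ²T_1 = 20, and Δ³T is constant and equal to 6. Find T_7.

564

Build the table forward from the leading diagonal:
D3: 6, 6, 6, 6, 6, 6, 6
D2: 20, 26, 32, 38, 44, 50, 56
D1: 23, 43, 69, 101, 139, 183, 233
T: 6, 29, 72, 141, 242, 381, 564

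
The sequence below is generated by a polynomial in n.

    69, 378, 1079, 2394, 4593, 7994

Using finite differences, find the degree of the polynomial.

Δ: 309, 701, 1315, 2199, 3401
Δ²: 392, 614, 884, 1202
Δ³: 222, 270, 318
Δ⁴: 48, 48
The fourth differences are constant, so the polynomial has degree 4.

4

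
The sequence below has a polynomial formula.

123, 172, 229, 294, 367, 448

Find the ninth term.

First differences: 49, 57, 65, 73, 81
Second differences: 8, 8, 8, 8
The second differences are constant (8).
81 + 8 = 89;  448 + 89 = 537
89 + 8 = 97;  537 + 97 = 634
97 + 8 = 105;  634 + 105 = 739

739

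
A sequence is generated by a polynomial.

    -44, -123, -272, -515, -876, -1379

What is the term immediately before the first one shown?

-11

-79, -149, -243, -361, -503
-70, -94, -118, -142
-24, -24, -24
The third differences are constant at -24.
Work back: -70 + 24 = -46;  -79 + 46 = -33;  -44 + 33 = -11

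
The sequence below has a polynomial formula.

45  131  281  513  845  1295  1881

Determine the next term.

2621

D1: 86  150  232  332  450  586
D2: 64  82  100  118  136
D3: 18  18  18  18
Third differences constant at 18.
136 + 18 = 154;  586 + 154 = 740;  1881 + 740 = 2621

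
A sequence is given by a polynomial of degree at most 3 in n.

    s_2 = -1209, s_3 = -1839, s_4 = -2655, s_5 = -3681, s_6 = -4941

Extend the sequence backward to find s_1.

First differences: -630, -816, -1026, -1260
Second differences: -186, -210, -234
Third differences: -24, -24
The third differences are constant at -24.
Work back: -186 + 24 = -162;  -630 + 162 = -468;  -1209 + 468 = -741

-741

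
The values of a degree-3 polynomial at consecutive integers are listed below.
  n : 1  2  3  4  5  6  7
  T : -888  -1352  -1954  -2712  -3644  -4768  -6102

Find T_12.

-16552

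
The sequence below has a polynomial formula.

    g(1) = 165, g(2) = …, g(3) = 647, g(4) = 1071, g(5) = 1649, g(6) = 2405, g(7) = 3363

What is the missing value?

Using the last 5 terms:
424  578  756  958
154  178  202
24  24
Constant third difference = 24.
Extend backward: 154 − 24 = 130;  424 − 130 = 294;  647 − 294 = 353

353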